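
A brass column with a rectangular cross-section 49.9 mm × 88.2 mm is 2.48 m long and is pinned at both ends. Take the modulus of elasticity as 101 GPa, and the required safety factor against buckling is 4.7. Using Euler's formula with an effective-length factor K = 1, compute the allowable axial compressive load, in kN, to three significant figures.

Buckling occurs about the weak axis: I_min = h·b³/12 = 88.2×49.9³/12 = 913200 mm⁴ (b = 49.9 mm is the smaller dimension).
Effective length L_e = KL = 1×2.48 m = 2480 mm.
Euler critical load P_cr = π²EI/L_e² = π²×101000×913200/2480² = 148000 N.
P_allow = P_cr/n = 148000/4.7 = 31490 N.

P_allow = 31.5 kN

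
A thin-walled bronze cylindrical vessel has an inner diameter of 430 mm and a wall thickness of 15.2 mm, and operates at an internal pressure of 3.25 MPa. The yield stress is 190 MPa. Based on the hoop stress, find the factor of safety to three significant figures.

n = 4.13

σ_h = pD/(2t) = 3.25×430/(2×15.2) = 45.97 MPa.
n = 190/45.97 = 4.133.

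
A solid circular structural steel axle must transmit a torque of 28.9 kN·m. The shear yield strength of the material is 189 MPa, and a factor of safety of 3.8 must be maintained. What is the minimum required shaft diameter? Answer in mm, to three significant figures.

d = 144 mm

Allowable shear stress τ_allow = 189/3.8 = 49.74 MPa.
For a solid shaft τ = 16T/(πd³), so d³ = 16T/(π τ_allow) = 16×2.8900×10^7/(π×49.74) = 2.959×10^6 mm³.
d = (2.959×10^6)^(1/3) = 143.6 mm.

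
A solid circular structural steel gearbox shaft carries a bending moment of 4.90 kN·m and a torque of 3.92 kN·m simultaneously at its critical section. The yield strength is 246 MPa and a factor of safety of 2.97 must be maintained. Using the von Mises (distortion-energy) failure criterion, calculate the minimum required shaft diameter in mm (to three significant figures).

σ_allow = σ_y/n = 246/2.97 = 82.83 MPa.
For a solid shaft σ_b = 32M/(πd³) and τ = 16T/(πd³), so the von Mises stress is σ' = (16/πd³)·√(4M²+3T²).
√(4M²+3T²) = √(4×(4.900×10^6)² + 3×(3.920×10^6)²) = 1.192×10^7 N·mm.
d³ = 16×1.192×10^7/(π×82.83) = 733100 mm³.
d = 90.17 mm.

d = 90.2 mm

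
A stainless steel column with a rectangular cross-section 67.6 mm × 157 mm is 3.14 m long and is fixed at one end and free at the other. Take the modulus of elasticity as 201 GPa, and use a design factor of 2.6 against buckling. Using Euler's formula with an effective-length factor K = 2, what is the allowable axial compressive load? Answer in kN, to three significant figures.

P_allow = 78.2 kN

Buckling occurs about the weak axis: I_min = h·b³/12 = 157×67.6³/12 = 4.042×10^6 mm⁴ (b = 67.6 mm is the smaller dimension).
Effective length L_e = KL = 2×3.14 m = 6280 mm.
Euler critical load P_cr = π²EI/L_e² = π²×201000×4.042×10^6/6280² = 203300 N.
P_allow = P_cr/n = 203300/2.6 = 78190 N.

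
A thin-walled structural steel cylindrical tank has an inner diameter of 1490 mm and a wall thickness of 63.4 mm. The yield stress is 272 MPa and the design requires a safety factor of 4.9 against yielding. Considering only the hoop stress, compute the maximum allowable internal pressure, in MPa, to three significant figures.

p_allow = 4.72 MPa

σ_allow = 272/4.9 = 55.51 MPa.
σ_h = pD/(2t) → p_allow = 2σ_allow t/D = 2×55.51×63.4/1490 = 4.724 MPa.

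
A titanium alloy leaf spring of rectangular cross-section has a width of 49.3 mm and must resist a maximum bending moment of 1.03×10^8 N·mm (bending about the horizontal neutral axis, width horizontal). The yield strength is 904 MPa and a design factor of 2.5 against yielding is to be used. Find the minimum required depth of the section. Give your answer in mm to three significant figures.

h = 186 mm

σ_allow = 904/2.5 = 361.6 MPa.
For a rectangular section σ = 6M/(bh²), so h² = 6M/(b σ_allow) = 6×1.0300×10^8/(49.3×361.6) = 34670 mm².
h = 186.2 mm.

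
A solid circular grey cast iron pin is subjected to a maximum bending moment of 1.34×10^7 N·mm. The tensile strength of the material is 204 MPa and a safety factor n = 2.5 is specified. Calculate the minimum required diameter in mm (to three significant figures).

d = 119 mm

σ_allow = 204/2.5 = 81.60 MPa.
For a solid circular section σ = 32M/(πd³), so d³ = 32M/(π σ_allow) = 32×1.3400×10^7/(π×81.60) = 1.673×10^6 mm³.
d = 118.7 mm.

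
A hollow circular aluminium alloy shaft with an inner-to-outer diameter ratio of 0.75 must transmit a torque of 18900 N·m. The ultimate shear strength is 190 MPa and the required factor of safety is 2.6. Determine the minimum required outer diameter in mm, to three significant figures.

τ_allow = 190/2.6 = 73.08 MPa.
For a hollow shaft τ = 16T/[πd_o³(1−k⁴)] with k = 0.75, so 1−k⁴ = 0.6836.
d_o³ = 16T/[π τ_allow (1−k⁴)] = 16×1.8900×10^7/(π×73.08×0.6836) = 1.927×10^6 mm³.
d_o = 124.4 mm.

d_o = 124 mm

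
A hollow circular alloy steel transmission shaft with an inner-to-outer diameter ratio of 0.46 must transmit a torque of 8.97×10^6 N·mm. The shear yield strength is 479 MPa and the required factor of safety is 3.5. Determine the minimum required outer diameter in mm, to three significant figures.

d_o = 70.4 mm

τ_allow = 479/3.5 = 136.9 MPa.
For a hollow shaft τ = 16T/[πd_o³(1−k⁴)] with k = 0.46, so 1−k⁴ = 0.9552.
d_o³ = 16T/[π τ_allow (1−k⁴)] = 16×8970000/(π×136.9×0.9552) = 349500 mm³.
d_o = 70.44 mm.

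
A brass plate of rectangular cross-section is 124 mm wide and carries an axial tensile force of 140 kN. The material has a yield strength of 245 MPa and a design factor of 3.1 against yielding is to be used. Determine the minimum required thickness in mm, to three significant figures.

t = 14.3 mm

σ_allow = 245/3.1 = 79.03 MPa.
Required area A = F/σ_allow = 140000/79.03 = 1771 mm².
t = A/w = 1771/124 = 14.29 mm.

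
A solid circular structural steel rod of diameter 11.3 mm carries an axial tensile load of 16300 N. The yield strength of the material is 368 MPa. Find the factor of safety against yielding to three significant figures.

A = πd²/4 = 100.3 mm².
σ = F/A = 16300/100.3 = 162.5 MPa.
n = 368/162.5 = 2.264.

n = 2.26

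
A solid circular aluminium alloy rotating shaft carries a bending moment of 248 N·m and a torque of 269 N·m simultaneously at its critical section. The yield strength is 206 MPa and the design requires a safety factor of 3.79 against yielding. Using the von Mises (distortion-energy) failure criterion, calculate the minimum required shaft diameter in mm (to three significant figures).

d = 40.0 mm

σ_allow = σ_y/n = 206/3.79 = 54.35 MPa.
For a solid shaft σ_b = 32M/(πd³) and τ = 16T/(πd³), so the von Mises stress is σ' = (16/πd³)·√(4M²+3T²).
√(4M²+3T²) = √(4×(248000)² + 3×(269000)²) = 680500 N·mm.
d³ = 16×680500/(π×54.35) = 63760 mm³.
d = 39.95 mm.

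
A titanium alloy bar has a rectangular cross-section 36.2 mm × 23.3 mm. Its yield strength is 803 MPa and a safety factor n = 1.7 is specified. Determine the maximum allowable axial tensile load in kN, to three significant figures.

σ_allow = 803/1.7 = 472.4 MPa.
A = 36.2×23.3 = 843.5 mm².
F_allow = σ_allow × A = 472.4×843.5 = 398400 N.

F_allow = 398 kN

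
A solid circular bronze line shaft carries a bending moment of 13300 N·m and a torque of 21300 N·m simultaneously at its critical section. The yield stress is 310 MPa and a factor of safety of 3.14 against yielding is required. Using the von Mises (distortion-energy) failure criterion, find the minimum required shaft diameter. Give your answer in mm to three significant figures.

d = 133 mm

σ_allow = σ_y/n = 310/3.14 = 98.73 MPa.
For a solid shaft σ_b = 32M/(πd³) and τ = 16T/(πd³), so the von Mises stress is σ' = (16/πd³)·√(4M²+3T²).
√(4M²+3T²) = √(4×(1.330×10^7)² + 3×(2.130×10^7)²) = 4.548×10^7 N·mm.
d³ = 16×4.548×10^7/(π×98.73) = 2.346×10^6 mm³.
d = 132.9 mm.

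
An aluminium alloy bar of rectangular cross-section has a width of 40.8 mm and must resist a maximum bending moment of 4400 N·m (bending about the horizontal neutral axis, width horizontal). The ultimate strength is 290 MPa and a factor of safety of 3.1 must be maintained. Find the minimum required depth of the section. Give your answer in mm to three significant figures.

σ_allow = 290/3.1 = 93.55 MPa.
For a rectangular section σ = 6M/(bh²), so h² = 6M/(b σ_allow) = 6×4400000/(40.8×93.55) = 6917 mm².
h = 83.17 mm.

h = 83.2 mm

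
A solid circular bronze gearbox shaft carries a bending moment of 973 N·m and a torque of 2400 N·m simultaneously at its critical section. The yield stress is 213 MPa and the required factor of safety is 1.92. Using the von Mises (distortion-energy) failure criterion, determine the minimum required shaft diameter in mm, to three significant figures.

d = 59.5 mm

σ_allow = σ_y/n = 213/1.92 = 110.9 MPa.
For a solid shaft σ_b = 32M/(πd³) and τ = 16T/(πd³), so the von Mises stress is σ' = (16/πd³)·√(4M²+3T²).
√(4M²+3T²) = √(4×(973000)² + 3×(2.400×10^6)²) = 4.590×10^6 N·mm.
d³ = 16×4.590×10^6/(π×110.9) = 210700 mm³.
d = 59.51 mm.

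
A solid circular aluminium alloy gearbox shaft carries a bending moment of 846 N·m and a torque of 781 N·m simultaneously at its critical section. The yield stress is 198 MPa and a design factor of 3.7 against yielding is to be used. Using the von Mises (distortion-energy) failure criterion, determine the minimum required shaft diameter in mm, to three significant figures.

d = 59.1 mm

σ_allow = σ_y/n = 198/3.7 = 53.51 MPa.
For a solid shaft σ_b = 32M/(πd³) and τ = 16T/(πd³), so the von Mises stress is σ' = (16/πd³)·√(4M²+3T²).
√(4M²+3T²) = √(4×(846000)² + 3×(781000)²) = 2.166×10^6 N·mm.
d³ = 16×2.166×10^6/(π×53.51) = 206200 mm³.
d = 59.08 mm.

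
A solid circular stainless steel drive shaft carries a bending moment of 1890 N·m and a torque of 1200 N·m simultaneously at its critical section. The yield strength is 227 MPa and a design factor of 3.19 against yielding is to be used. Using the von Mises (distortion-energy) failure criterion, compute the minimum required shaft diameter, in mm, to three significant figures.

σ_allow = σ_y/n = 227/3.19 = 71.16 MPa.
For a solid shaft σ_b = 32M/(πd³) and τ = 16T/(πd³), so the von Mises stress is σ' = (16/πd³)·√(4M²+3T²).
√(4M²+3T²) = √(4×(1.890×10^6)² + 3×(1.200×10^6)²) = 4.314×10^6 N·mm.
d³ = 16×4.314×10^6/(π×71.16) = 308700 mm³.
d = 67.59 mm.

d = 67.6 mm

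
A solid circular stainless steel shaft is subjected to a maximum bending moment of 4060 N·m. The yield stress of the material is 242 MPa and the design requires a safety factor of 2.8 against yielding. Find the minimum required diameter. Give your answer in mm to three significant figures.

d = 78.2 mm

σ_allow = 242/2.8 = 86.43 MPa.
For a solid circular section σ = 32M/(πd³), so d³ = 32M/(π σ_allow) = 32×4060000/(π×86.43) = 478500 mm³.
d = 78.21 mm.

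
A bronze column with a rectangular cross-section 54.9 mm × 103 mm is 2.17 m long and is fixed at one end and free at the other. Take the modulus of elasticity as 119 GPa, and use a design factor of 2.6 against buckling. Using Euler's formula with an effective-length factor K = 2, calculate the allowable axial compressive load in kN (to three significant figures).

P_allow = 34.1 kN

Buckling occurs about the weak axis: I_min = h·b³/12 = 103×54.9³/12 = 1.420×10^6 mm⁴ (b = 54.9 mm is the smaller dimension).
Effective length L_e = KL = 2×2.17 m = 4340 mm.
Euler critical load P_cr = π²EI/L_e² = π²×119000×1.420×10^6/4340² = 88560 N.
P_allow = P_cr/n = 88560/2.6 = 34060 N.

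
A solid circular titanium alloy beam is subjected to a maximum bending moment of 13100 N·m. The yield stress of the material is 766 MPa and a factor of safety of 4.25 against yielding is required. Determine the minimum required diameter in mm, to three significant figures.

σ_allow = 766/4.25 = 180.2 MPa.
For a solid circular section σ = 32M/(πd³), so d³ = 32M/(π σ_allow) = 32×1.3100×10^7/(π×180.2) = 740300 mm³.
d = 90.46 mm.

d = 90.5 mm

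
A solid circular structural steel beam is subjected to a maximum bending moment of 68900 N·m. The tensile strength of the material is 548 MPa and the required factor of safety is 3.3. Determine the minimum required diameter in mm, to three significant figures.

d = 162 mm

σ_allow = 548/3.3 = 166.1 MPa.
For a solid circular section σ = 32M/(πd³), so d³ = 32M/(π σ_allow) = 32×6.8900×10^7/(π×166.1) = 4.226×10^6 mm³.
d = 161.7 mm.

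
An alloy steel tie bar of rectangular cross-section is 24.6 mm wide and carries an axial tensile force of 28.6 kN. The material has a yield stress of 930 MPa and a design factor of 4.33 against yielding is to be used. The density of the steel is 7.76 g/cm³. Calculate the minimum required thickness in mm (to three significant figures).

t = 5.41 mm

σ_allow = 930/4.33 = 214.8 MPa.
Required area A = F/σ_allow = 28600/214.8 = 133.2 mm².
t = A/w = 133.2/24.6 = 5.413 mm.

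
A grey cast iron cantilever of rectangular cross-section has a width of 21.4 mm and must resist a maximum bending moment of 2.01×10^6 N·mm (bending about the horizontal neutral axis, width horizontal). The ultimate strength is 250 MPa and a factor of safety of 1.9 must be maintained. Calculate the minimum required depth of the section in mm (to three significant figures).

h = 65.4 mm

σ_allow = 250/1.9 = 131.6 MPa.
For a rectangular section σ = 6M/(bh²), so h² = 6M/(b σ_allow) = 6×2010000/(21.4×131.6) = 4283 mm².
h = 65.44 mm.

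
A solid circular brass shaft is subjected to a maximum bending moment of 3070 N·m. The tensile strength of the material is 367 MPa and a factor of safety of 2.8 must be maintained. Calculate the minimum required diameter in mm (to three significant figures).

d = 62.0 mm

σ_allow = 367/2.8 = 131.1 MPa.
For a solid circular section σ = 32M/(πd³), so d³ = 32M/(π σ_allow) = 32×3070000/(π×131.1) = 238600 mm³.
d = 62.02 mm.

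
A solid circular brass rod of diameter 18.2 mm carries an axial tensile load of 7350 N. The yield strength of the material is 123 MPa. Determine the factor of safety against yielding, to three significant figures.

A = πd²/4 = 260.2 mm².
σ = F/A = 7350.0/260.2 = 28.25 MPa.
n = 123/28.25 = 4.354.

n = 4.35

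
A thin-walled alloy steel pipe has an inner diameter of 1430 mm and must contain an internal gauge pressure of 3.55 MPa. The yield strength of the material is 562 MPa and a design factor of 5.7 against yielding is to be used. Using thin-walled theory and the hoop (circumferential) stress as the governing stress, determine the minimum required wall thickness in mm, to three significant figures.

σ_allow = 562/5.7 = 98.60 MPa.
Hoop stress σ_h = pD/(2t), so t = pD/(2σ_allow) = 3.55×1430/(2×98.60) = 25.74 mm.

t = 25.7 mm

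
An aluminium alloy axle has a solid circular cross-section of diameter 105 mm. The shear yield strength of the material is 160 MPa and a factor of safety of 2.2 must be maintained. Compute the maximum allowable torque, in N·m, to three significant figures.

T_allow = 16500 N·m

τ_allow = 160/2.2 = 72.73 MPa.
For a solid shaft T_allow = τ_allow·πd³/16; πd³/16 = π×105³/16 = 227300 mm³.
T_allow = 72.73×227300 = 1.653×10^7 N·mm = 16530 N·m.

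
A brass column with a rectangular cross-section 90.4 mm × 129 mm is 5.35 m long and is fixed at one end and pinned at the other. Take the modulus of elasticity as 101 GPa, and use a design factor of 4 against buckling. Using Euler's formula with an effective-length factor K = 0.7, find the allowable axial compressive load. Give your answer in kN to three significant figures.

P_allow = 141 kN

Buckling occurs about the weak axis: I_min = h·b³/12 = 129×90.4³/12 = 7.942×10^6 mm⁴ (b = 90.4 mm is the smaller dimension).
Effective length L_e = KL = 0.7×5.35 m = 3745 mm.
Euler critical load P_cr = π²EI/L_e² = π²×101000×7.942×10^6/3745² = 564500 N.
P_allow = P_cr/n = 564500/4 = 141100 N.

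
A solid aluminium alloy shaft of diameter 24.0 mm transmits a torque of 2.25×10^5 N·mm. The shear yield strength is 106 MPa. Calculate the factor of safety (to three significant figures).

τ = 16T/(πd³) = 16×225000/(π×24.0³) = 82.89 MPa.
n = τ_limit/τ = 106/82.89 = 1.279.

n = 1.28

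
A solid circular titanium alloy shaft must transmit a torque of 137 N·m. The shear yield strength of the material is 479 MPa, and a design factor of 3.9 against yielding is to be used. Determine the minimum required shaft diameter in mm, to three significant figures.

Allowable shear stress τ_allow = 479/3.9 = 122.8 MPa.
For a solid shaft τ = 16T/(πd³), so d³ = 16T/(π τ_allow) = 16×137000/(π×122.8) = 5681 mm³.
d = (5681)^(1/3) = 17.84 mm.

d = 17.8 mm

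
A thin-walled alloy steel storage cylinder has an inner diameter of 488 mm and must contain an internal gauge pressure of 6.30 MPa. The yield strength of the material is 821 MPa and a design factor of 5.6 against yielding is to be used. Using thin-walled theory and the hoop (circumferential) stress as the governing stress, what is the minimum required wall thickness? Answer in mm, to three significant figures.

σ_allow = 821/5.6 = 146.6 MPa.
Hoop stress σ_h = pD/(2t), so t = pD/(2σ_allow) = 6.30×488/(2×146.6) = 10.49 mm.

t = 10.5 mm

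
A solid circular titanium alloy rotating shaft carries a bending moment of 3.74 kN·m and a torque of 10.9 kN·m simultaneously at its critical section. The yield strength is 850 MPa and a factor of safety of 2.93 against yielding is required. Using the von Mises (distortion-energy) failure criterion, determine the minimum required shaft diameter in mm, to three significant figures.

d = 70.9 mm

σ_allow = σ_y/n = 850/2.93 = 290.1 MPa.
For a solid shaft σ_b = 32M/(πd³) and τ = 16T/(πd³), so the von Mises stress is σ' = (16/πd³)·√(4M²+3T²).
√(4M²+3T²) = √(4×(3.740×10^6)² + 3×(1.090×10^7)²) = 2.031×10^7 N·mm.
d³ = 16×2.031×10^7/(π×290.1) = 356500 mm³.
d = 70.91 mm.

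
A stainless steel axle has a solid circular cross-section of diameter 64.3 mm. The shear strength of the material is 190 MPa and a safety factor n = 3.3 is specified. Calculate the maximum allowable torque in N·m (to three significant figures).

T_allow = 3010 N·m

τ_allow = 190/3.3 = 57.58 MPa.
For a solid shaft T_allow = τ_allow·πd³/16; πd³/16 = π×64.3³/16 = 52200 mm³.
T_allow = 57.58×52200 = 3.005×10^6 N·mm = 3005 N·m.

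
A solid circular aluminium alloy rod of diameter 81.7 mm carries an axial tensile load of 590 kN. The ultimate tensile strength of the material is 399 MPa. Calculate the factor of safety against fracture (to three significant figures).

n = 3.55

A = πd²/4 = 5242 mm².
σ = F/A = 590000/5242 = 112.5 MPa.
n = 399/112.5 = 3.545.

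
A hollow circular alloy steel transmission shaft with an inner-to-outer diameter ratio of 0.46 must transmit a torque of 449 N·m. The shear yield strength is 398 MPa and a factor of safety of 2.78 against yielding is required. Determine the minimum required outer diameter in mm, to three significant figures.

d_o = 25.6 mm

τ_allow = 398/2.78 = 143.2 MPa.
For a hollow shaft τ = 16T/[πd_o³(1−k⁴)] with k = 0.46, so 1−k⁴ = 0.9552.
d_o³ = 16T/[π τ_allow (1−k⁴)] = 16×449000/(π×143.2×0.9552) = 16720 mm³.
d_o = 25.57 mm.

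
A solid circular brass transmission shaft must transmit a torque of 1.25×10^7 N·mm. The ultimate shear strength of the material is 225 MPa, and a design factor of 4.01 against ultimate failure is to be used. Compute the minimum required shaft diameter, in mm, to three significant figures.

d = 104 mm

Allowable shear stress τ_allow = 225/4.01 = 56.11 MPa.
For a solid shaft τ = 16T/(πd³), so d³ = 16T/(π τ_allow) = 16×1.2500×10^7/(π×56.11) = 1.135×10^6 mm³.
d = (1.135×10^6)^(1/3) = 104.3 mm.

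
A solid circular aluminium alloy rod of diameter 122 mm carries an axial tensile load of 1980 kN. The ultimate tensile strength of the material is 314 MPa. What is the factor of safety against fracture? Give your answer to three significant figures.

A = πd²/4 = 11690 mm².
σ = F/A = 1980000/11690 = 169.4 MPa.
n = 314/169.4 = 1.854.

n = 1.85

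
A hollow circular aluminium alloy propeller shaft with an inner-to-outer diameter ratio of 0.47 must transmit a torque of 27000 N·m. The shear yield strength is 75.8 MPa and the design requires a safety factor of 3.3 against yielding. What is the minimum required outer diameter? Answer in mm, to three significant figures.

d_o = 185 mm

τ_allow = 75.8/3.3 = 22.97 MPa.
For a hollow shaft τ = 16T/[πd_o³(1−k⁴)] with k = 0.47, so 1−k⁴ = 0.9512.
d_o³ = 16T/[π τ_allow (1−k⁴)] = 16×2.7000×10^7/(π×22.97×0.9512) = 6.294×10^6 mm³.
d_o = 184.6 mm.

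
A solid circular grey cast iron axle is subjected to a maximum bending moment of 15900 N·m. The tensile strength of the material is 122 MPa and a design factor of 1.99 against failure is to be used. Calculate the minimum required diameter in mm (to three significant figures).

d = 138 mm

σ_allow = 122/1.99 = 61.31 MPa.
For a solid circular section σ = 32M/(πd³), so d³ = 32M/(π σ_allow) = 32×1.5900×10^7/(π×61.31) = 2.642×10^6 mm³.
d = 138.2 mm.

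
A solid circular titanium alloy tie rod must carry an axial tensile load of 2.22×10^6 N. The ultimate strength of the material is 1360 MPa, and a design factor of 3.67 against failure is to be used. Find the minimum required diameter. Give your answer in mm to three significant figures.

Allowable stress σ_allow = 1360/3.67 = 370.6 MPa.
Required area A = F/σ_allow = 2220000/370.6 = 5991 mm².
A = πd²/4 → d = √(4A/π) = 87.34 mm.

d = 87.3 mm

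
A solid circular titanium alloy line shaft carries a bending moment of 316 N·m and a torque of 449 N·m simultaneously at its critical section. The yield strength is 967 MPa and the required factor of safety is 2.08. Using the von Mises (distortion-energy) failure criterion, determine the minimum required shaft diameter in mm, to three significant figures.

σ_allow = σ_y/n = 967/2.08 = 464.9 MPa.
For a solid shaft σ_b = 32M/(πd³) and τ = 16T/(πd³), so the von Mises stress is σ' = (16/πd³)·√(4M²+3T²).
√(4M²+3T²) = √(4×(316000)² + 3×(449000)²) = 1.002×10^6 N·mm.
d³ = 16×1.002×10^6/(π×464.9) = 10980 mm³.
d = 22.22 mm.

d = 22.2 mm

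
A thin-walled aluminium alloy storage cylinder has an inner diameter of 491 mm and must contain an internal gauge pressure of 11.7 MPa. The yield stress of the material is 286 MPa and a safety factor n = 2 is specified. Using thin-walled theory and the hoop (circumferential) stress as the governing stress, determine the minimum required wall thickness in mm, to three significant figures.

t = 20.1 mm

σ_allow = 286/2 = 143.0 MPa.
Hoop stress σ_h = pD/(2t), so t = pD/(2σ_allow) = 11.7×491/(2×143.0) = 20.09 mm.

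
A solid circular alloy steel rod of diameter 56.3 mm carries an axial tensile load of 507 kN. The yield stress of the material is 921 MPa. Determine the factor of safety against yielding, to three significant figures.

A = πd²/4 = 2489 mm².
σ = F/A = 507000/2489 = 203.7 MPa.
n = 921/203.7 = 4.522.

n = 4.52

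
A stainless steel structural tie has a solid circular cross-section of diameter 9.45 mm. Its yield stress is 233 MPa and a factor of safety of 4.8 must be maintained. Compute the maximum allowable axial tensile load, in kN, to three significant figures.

F_allow = 3.40 kN

σ_allow = 233/4.8 = 48.54 MPa.
A = πd²/4 = π×9.45²/4 = 70.14 mm².
F_allow = σ_allow × A = 48.54×70.14 = 3405 N.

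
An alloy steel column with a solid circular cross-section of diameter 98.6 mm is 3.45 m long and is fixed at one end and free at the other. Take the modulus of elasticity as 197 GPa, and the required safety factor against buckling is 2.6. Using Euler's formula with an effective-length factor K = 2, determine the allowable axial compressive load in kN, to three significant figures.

I = πd⁴/64 = π×98.6⁴/64 = 4.640×10^6 mm⁴.
Effective length L_e = KL = 2×3.45 m = 6900 mm.
Euler critical load P_cr = π²EI/L_e² = π²×197000×4.640×10^6/6900² = 189500 N.
P_allow = P_cr/n = 189500/2.6 = 72870 N.

P_allow = 72.9 kN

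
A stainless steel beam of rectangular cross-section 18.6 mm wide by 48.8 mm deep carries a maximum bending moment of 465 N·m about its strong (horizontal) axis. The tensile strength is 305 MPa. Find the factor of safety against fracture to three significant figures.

Section modulus S = bh²/6 = 18.6×48.8²/6 = 7382 mm³.
σ = M/S = 465000/7382 = 62.99 MPa.
n = 305/62.99 = 4.842.

n = 4.84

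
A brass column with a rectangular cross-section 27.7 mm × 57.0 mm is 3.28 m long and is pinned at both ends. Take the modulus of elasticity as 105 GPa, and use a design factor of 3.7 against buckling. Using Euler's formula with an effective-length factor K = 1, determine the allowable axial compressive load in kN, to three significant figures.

Buckling occurs about the weak axis: I_min = h·b³/12 = 57.0×27.7³/12 = 101000 mm⁴ (b = 27.7 mm is the smaller dimension).
Effective length L_e = KL = 1×3.28 m = 3280 mm.
Euler critical load P_cr = π²EI/L_e² = π²×105000×101000/3280² = 9725 N.
P_allow = P_cr/n = 9725/3.7 = 2628 N.

P_allow = 2.63 kN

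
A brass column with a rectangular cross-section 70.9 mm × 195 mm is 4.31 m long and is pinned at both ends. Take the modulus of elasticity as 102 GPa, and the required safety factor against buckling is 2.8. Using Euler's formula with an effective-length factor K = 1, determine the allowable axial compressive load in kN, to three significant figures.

P_allow = 112 kN

Buckling occurs about the weak axis: I_min = h·b³/12 = 195×70.9³/12 = 5.792×10^6 mm⁴ (b = 70.9 mm is the smaller dimension).
Effective length L_e = KL = 1×4.31 m = 4310 mm.
Euler critical load P_cr = π²EI/L_e² = π²×102000×5.792×10^6/4310² = 313900 N.
P_allow = P_cr/n = 313900/2.8 = 112100 N.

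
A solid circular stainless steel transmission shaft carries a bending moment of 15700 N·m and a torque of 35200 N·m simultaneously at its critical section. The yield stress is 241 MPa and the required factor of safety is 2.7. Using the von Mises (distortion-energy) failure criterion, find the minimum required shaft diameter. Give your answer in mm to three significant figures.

d = 158 mm

σ_allow = σ_y/n = 241/2.7 = 89.26 MPa.
For a solid shaft σ_b = 32M/(πd³) and τ = 16T/(πd³), so the von Mises stress is σ' = (16/πd³)·√(4M²+3T²).
√(4M²+3T²) = √(4×(1.570×10^7)² + 3×(3.520×10^7)²) = 6.858×10^7 N·mm.
d³ = 16×6.858×10^7/(π×89.26) = 3.913×10^6 mm³.
d = 157.6 mm.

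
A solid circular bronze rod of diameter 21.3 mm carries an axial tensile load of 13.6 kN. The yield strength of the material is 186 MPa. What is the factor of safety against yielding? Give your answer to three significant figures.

A = πd²/4 = 356.3 mm².
σ = F/A = 13600/356.3 = 38.17 MPa.
n = 186/38.17 = 4.873.

n = 4.87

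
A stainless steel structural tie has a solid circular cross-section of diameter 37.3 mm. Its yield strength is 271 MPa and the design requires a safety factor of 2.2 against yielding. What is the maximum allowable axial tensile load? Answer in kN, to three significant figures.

σ_allow = 271/2.2 = 123.2 MPa.
A = πd²/4 = π×37.3²/4 = 1093 mm².
F_allow = σ_allow × A = 123.2×1093 = 134600 N.

F_allow = 135 kN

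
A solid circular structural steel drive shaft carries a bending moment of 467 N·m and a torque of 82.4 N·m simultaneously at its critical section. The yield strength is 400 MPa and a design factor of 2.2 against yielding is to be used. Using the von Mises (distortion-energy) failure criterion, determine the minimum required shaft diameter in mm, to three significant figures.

d = 29.8 mm

σ_allow = σ_y/n = 400/2.2 = 181.8 MPa.
For a solid shaft σ_b = 32M/(πd³) and τ = 16T/(πd³), so the von Mises stress is σ' = (16/πd³)·√(4M²+3T²).
√(4M²+3T²) = √(4×(467000)² + 3×(82400)²) = 944800 N·mm.
d³ = 16×944800/(π×181.8) = 26470 mm³.
d = 29.80 mm.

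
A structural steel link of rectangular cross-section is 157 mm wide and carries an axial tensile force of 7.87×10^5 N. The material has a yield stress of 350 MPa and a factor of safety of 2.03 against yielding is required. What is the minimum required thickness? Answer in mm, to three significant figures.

t = 29.1 mm

σ_allow = 350/2.03 = 172.4 MPa.
Required area A = F/σ_allow = 787000/172.4 = 4565 mm².
t = A/w = 4565/157 = 29.07 mm.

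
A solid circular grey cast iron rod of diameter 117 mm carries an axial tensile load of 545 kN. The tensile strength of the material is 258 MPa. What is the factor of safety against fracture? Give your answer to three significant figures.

n = 5.09

A = πd²/4 = 10750 mm².
σ = F/A = 545000/10750 = 50.69 MPa.
n = 258/50.69 = 5.090.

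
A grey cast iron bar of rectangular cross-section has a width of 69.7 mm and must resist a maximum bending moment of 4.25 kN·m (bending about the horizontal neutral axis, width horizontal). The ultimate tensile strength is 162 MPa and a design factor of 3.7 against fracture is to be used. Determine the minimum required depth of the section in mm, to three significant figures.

σ_allow = 162/3.7 = 43.78 MPa.
For a rectangular section σ = 6M/(bh²), so h² = 6M/(b σ_allow) = 6×4250000/(69.7×43.78) = 8356 mm².
h = 91.41 mm.

h = 91.4 mm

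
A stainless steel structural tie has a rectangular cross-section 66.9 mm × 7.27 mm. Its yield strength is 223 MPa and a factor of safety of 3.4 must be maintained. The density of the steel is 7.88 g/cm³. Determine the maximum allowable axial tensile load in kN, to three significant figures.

σ_allow = 223/3.4 = 65.59 MPa.
A = 66.9×7.27 = 486.4 mm².
F_allow = σ_allow × A = 65.59×486.4 = 31900 N.

F_allow = 31.9 kN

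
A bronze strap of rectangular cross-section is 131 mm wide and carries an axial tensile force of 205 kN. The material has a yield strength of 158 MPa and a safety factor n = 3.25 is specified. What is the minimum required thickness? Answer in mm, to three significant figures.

σ_allow = 158/3.25 = 48.62 MPa.
Required area A = F/σ_allow = 205000/48.62 = 4217 mm².
t = A/w = 4217/131 = 32.19 mm.

t = 32.2 mm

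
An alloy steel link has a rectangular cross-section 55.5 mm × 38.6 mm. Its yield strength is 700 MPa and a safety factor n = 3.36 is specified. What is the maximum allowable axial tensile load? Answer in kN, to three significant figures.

σ_allow = 700/3.36 = 208.3 MPa.
A = 55.5×38.6 = 2142 mm².
F_allow = σ_allow × A = 208.3×2142 = 446300 N.

F_allow = 446 kN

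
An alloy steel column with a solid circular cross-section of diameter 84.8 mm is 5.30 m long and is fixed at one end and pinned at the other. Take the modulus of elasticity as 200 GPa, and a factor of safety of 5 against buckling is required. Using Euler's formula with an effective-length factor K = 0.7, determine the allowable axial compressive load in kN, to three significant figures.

P_allow = 72.8 kN

I = πd⁴/64 = π×84.8⁴/64 = 2.538×10^6 mm⁴.
Effective length L_e = KL = 0.7×5.30 m = 3710 mm.
Euler critical load P_cr = π²EI/L_e² = π²×200000×2.538×10^6/3710² = 364000 N.
P_allow = P_cr/n = 364000/5 = 72810 N.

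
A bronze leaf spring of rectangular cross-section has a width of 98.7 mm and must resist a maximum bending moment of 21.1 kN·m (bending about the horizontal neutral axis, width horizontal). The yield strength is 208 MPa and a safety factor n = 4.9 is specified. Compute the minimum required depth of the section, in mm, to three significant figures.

σ_allow = 208/4.9 = 42.45 MPa.
For a rectangular section σ = 6M/(bh²), so h² = 6M/(b σ_allow) = 6×2.1100×10^7/(98.7×42.45) = 30220 mm².
h = 173.8 mm.

h = 174 mm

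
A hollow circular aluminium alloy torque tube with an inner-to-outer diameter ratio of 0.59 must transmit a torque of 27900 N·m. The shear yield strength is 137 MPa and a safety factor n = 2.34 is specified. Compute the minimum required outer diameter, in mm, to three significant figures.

τ_allow = 137/2.34 = 58.55 MPa.
For a hollow shaft τ = 16T/[πd_o³(1−k⁴)] with k = 0.59, so 1−k⁴ = 0.8788.
d_o³ = 16T/[π τ_allow (1−k⁴)] = 16×2.7900×10^7/(π×58.55×0.8788) = 2.762×10^6 mm³.
d_o = 140.3 mm.

d_o = 140 mm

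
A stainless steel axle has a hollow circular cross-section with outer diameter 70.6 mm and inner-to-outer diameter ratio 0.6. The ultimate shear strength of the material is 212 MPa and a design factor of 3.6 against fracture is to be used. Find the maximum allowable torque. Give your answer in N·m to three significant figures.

τ_allow = 212/3.6 = 58.89 MPa.
For a hollow shaft T_allow = τ_allow·πd_o³(1−k⁴)/16 with 1−k⁴ = 0.8704, so πd_o³(1−k⁴)/16 = 60140 mm³.
T_allow = 58.89×60140 = 3.542×10^6 N·mm = 3542 N·m.

T_allow = 3540 N·m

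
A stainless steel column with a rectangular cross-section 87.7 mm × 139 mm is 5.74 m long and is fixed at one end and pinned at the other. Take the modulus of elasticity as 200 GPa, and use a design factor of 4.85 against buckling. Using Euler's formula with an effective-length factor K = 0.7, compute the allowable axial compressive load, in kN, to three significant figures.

P_allow = 197 kN

Buckling occurs about the weak axis: I_min = h·b³/12 = 139×87.7³/12 = 7.813×10^6 mm⁴ (b = 87.7 mm is the smaller dimension).
Effective length L_e = KL = 0.7×5.74 m = 4018 mm.
Euler critical load P_cr = π²EI/L_e² = π²×200000×7.813×10^6/4018² = 955300 N.
P_allow = P_cr/n = 955300/4.85 = 197000 N.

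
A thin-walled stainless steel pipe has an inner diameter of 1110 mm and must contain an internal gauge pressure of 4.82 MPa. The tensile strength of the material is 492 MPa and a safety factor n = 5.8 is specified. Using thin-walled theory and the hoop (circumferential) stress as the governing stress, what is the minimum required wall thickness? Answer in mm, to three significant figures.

σ_allow = 492/5.8 = 84.83 MPa.
Hoop stress σ_h = pD/(2t), so t = pD/(2σ_allow) = 4.82×1110/(2×84.83) = 31.54 mm.

t = 31.5 mm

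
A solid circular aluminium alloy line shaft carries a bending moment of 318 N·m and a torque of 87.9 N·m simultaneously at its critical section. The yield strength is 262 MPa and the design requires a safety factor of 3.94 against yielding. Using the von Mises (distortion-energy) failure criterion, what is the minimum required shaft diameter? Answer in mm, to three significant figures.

d = 36.9 mm

σ_allow = σ_y/n = 262/3.94 = 66.50 MPa.
For a solid shaft σ_b = 32M/(πd³) and τ = 16T/(πd³), so the von Mises stress is σ' = (16/πd³)·√(4M²+3T²).
√(4M²+3T²) = √(4×(318000)² + 3×(87900)²) = 654000 N·mm.
d³ = 16×654000/(π×66.50) = 50090 mm³.
d = 36.86 mm.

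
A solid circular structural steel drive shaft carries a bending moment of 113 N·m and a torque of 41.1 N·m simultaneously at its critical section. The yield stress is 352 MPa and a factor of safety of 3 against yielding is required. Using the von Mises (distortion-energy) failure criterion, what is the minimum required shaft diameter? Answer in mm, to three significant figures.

σ_allow = σ_y/n = 352/3 = 117.3 MPa.
For a solid shaft σ_b = 32M/(πd³) and τ = 16T/(πd³), so the von Mises stress is σ' = (16/πd³)·√(4M²+3T²).
√(4M²+3T²) = √(4×(113000)² + 3×(41100)²) = 236900 N·mm.
d³ = 16×236900/(π×117.3) = 10280 mm³.
d = 21.75 mm.

d = 21.7 mm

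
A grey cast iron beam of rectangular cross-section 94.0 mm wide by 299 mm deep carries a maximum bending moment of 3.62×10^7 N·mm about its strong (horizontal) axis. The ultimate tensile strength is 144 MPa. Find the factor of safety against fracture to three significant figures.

n = 5.57

Section modulus S = bh²/6 = 94.0×299²/6 = 1.401×10^6 mm³.
σ = M/S = 3.6200×10^7/1.401×10^6 = 25.85 MPa.
n = 144/25.85 = 5.572.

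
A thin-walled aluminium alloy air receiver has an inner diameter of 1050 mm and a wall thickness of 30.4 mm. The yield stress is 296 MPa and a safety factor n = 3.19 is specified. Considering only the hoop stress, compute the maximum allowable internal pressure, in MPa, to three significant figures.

p_allow = 5.37 MPa

σ_allow = 296/3.19 = 92.79 MPa.
σ_h = pD/(2t) → p_allow = 2σ_allow t/D = 2×92.79×30.4/1050 = 5.373 MPa.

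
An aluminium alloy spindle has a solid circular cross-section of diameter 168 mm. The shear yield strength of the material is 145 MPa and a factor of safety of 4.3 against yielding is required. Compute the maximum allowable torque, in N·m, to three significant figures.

T_allow = 31400 N·m

τ_allow = 145/4.3 = 33.72 MPa.
For a solid shaft T_allow = τ_allow·πd³/16; πd³/16 = π×168³/16 = 931000 mm³.
T_allow = 33.72×931000 = 3.139×10^7 N·mm = 31390 N·m.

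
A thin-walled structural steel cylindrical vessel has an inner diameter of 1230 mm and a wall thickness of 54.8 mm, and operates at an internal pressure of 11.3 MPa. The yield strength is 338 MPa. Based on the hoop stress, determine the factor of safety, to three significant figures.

n = 2.67

σ_h = pD/(2t) = 11.3×1230/(2×54.8) = 126.8 MPa.
n = 338/126.8 = 2.665.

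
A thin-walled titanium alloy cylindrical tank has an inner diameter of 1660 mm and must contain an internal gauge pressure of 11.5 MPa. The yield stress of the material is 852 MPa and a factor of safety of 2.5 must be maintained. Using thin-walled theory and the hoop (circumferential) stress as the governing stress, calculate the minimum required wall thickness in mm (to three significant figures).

t = 28.0 mm

σ_allow = 852/2.5 = 340.8 MPa.
Hoop stress σ_h = pD/(2t), so t = pD/(2σ_allow) = 11.5×1660/(2×340.8) = 28.01 mm.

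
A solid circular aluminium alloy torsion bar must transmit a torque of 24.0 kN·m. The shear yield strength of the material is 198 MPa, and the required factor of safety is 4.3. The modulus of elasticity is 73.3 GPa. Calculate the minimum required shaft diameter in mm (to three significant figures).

Allowable shear stress τ_allow = 198/4.3 = 46.05 MPa.
For a solid shaft τ = 16T/(πd³), so d³ = 16T/(π τ_allow) = 16×2.4000×10^7/(π×46.05) = 2.655×10^6 mm³.
d = (2.655×10^6)^(1/3) = 138.5 mm.

d = 138 mm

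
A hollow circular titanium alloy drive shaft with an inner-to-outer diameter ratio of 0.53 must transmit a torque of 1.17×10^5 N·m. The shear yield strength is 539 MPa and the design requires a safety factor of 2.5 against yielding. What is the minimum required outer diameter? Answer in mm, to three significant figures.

d_o = 144 mm

τ_allow = 539/2.5 = 215.6 MPa.
For a hollow shaft τ = 16T/[πd_o³(1−k⁴)] with k = 0.53, so 1−k⁴ = 0.9211.
d_o³ = 16T/[π τ_allow (1−k⁴)] = 16×1.1700×10^8/(π×215.6×0.9211) = 3.001×10^6 mm³.
d_o = 144.2 mm.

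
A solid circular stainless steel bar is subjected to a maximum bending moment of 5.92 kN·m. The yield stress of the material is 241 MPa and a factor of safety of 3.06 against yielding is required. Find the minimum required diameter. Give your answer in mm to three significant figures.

d = 91.5 mm

σ_allow = 241/3.06 = 78.76 MPa.
For a solid circular section σ = 32M/(πd³), so d³ = 32M/(π σ_allow) = 32×5920000/(π×78.76) = 765600 mm³.
d = 91.48 mm.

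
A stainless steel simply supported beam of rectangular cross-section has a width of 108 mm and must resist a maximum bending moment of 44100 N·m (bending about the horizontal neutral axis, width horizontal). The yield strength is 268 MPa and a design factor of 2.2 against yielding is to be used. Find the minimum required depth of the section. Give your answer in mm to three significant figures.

σ_allow = 268/2.2 = 121.8 MPa.
For a rectangular section σ = 6M/(bh²), so h² = 6M/(b σ_allow) = 6×4.4100×10^7/(108×121.8) = 20110 mm².
h = 141.8 mm.

h = 142 mm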